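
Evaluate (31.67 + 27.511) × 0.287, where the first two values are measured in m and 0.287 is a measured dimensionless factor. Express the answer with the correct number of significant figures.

17.0 m

31.67 m + 27.511 m = 59.181 m; the sum is limited to 2 decimal places (4 s.f.).
Carrying full precision, 59.181 × 0.287 = 16.984947 m; 0.287 has 3 s.f., so the result keeps min(4, 3) = 3 s.f.
Rounded to 3 significant figures: 17.0 m.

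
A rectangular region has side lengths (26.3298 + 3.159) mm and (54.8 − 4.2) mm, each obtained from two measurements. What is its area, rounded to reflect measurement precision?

26.3298 + 3.159 = 29.4888, limited to 3 d.p. → 5 s.f.; 54.8 − 4.2 = 50.6, limited to 1 d.p. → 3 s.f.
Carrying full precision, 29.4888 × 50.6 = 1492.13328; keep min(5, 3) = 3 s.f.
Rounded to 3 significant figures: 1.49 × 10^3 mm².

1.49 × 10^3 mm²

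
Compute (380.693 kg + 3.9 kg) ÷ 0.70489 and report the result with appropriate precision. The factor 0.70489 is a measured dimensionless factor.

380.693 kg + 3.9 kg = 384.593 kg; the sum is limited to 1 decimal place (4 s.f.).
Carrying full precision, 384.593 ÷ 0.70489 = 545.607116004… kg; 0.70489 has 5 s.f., so the result keeps min(4, 5) = 4 s.f.
Rounded to 4 significant figures: 545.6 kg.

545.6 kg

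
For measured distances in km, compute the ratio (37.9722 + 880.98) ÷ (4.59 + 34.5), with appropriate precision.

37.9722 + 880.98 = 918.9522, limited to 2 d.p. → 5 s.f.; 4.59 + 34.5 = 39.09, limited to 1 d.p. → 3 s.f.
Carrying full precision, 918.9522 ÷ 39.09 = 23.5086262471…; keep min(5, 3) = 3 s.f.
Rounded to 3 significant figures: 23.5.

23.5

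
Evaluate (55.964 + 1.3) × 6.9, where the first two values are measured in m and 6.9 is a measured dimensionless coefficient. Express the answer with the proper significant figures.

4.0 × 10^2 m

55.964 m + 1.3 m = 57.264 m; the sum is limited to 1 decimal place (3 s.f.).
Carrying full precision, 57.264 × 6.9 = 395.1216 m; 6.9 has 2 s.f., so the result keeps min(3, 2) = 2 s.f.
Rounded to 2 significant figures: 4.0 × 10^2 m.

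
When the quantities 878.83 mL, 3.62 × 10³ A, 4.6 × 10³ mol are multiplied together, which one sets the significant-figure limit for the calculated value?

4.6 × 10³ mol

878.83 mL → 5 s.f.; 3.62 × 10³ A → 3 s.f.; 4.6 × 10³ mol → 2 s.f.
The fewest is 2 significant figures, from 4.6 × 10³ mol.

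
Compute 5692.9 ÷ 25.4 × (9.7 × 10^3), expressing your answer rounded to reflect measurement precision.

5692.9 ÷ 25.4 × (9.7 × 10^3) = 2174060.23622…
Multiplication/division keeps the fewest significant figures: 5692.9 → 5 s.f., 25.4 → 3 s.f., 9.7 × 10^3 → 2 s.f.; limit is 2.
Rounded to 2 significant figures: 2.2 × 10^6.

2.2 × 10^6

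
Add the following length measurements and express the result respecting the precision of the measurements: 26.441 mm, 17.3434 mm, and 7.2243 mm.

26.441 mm + 17.3434 mm + 7.2243 mm = 51.0087 mm.
Addition/subtraction keeps the fewest decimal places: 26.441 → 3 decimal places, 17.3434 → 4 decimal places, 7.2243 → 4 decimal places; limit is 3.
Rounded to 3 decimal places: 51.009 mm.

51.009 mm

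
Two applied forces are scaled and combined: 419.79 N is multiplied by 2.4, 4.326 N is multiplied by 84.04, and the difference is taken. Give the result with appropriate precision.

419.79 × 2.4 = 1007.496 → 1.0 × 10³ N (2 s.f., last digit at the 10^2 place).
4.326 × 84.04 = 363.55704 → 3.636 × 10² N (4 s.f., last digit at the 10^-1 place).
Difference: 643.93896 N; keep the coarser place, 10^2.
Result: 6 × 10² N.

6 × 10² N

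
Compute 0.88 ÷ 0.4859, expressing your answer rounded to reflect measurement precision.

1.8

0.88 ÷ 0.4859 = 1.81107223709…
Multiplication/division keeps the fewest significant figures: 0.88 → 2 s.f., 0.4859 → 4 s.f.; limit is 2.
Rounded to 2 significant figures: 1.8.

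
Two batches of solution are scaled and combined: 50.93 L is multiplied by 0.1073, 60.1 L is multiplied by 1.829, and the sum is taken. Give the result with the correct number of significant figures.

50.93 × 0.1073 = 5.464789 → 5.465 L (4 s.f., last digit at the 10^-3 place).
60.1 × 1.829 = 109.9229 → 1.10 × 10² L (3 s.f., last digit at the 10^0 place).
Sum: 115.387689 L; keep the coarser place, 10^0.
Result: 1.15 × 10² L.

1.15 × 10² L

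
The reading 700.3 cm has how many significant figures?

4

700.3: zeros between nonzero digits are significant.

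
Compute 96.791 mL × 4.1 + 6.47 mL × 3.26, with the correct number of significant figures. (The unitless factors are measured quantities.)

4.2 × 10^2 mL

96.791 × 4.1 = 396.8431 → 4.0 × 10^2 mL (2 s.f., last digit at the 10^1 place).
6.47 × 3.26 = 21.0922 → 21.1 mL (3 s.f., last digit at the 10^-1 place).
Sum: 417.9353 mL; keep the coarser place, 10^1.
Result: 4.2 × 10^2 mL.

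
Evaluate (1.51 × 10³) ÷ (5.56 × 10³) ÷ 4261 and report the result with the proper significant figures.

(1.51 × 10³) ÷ (5.56 × 10³) ÷ 4261 = 0.0000637368537463…
Multiplication/division keeps the fewest significant figures: 1.51 × 10³ → 3 s.f., 5.56 × 10³ → 3 s.f., 4261 → 4 s.f.; limit is 3.
Rounded to 3 significant figures: 6.37 × 10⁻⁵.

6.37 × 10⁻⁵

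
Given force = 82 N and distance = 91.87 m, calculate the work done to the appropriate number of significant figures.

work done = 82 N × 91.87 m = 7533.34 J.
82 has 2 significant figures; 91.87 has 4.
Division/multiplication keeps the fewest: 2 significant figures.
Rounded: 7.5 × 10^3 J.

7.5 × 10^3 J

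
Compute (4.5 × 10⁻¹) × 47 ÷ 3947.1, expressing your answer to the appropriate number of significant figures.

(4.5 × 10⁻¹) × 47 ÷ 3947.1 = 0.00535836436878…
Multiplication/division keeps the fewest significant figures: 4.5 × 10⁻¹ → 2 s.f., 47 → 2 s.f., 3947.1 → 5 s.f.; limit is 2.
Rounded to 2 significant figures: 0.0054.

0.0054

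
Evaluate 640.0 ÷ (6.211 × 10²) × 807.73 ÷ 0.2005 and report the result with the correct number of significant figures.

4151

640.0 ÷ (6.211 × 10²) × 807.73 ÷ 0.2005 = 4151.16772551…
Multiplication/division keeps the fewest significant figures: 640.0 → 4 s.f., 6.211 × 10² → 4 s.f., 807.73 → 5 s.f., 0.2005 → 4 s.f.; limit is 4.
Rounded to 4 significant figures: 4151.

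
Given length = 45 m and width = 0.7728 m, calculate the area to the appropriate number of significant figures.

35 m²

area = 45 m × 0.7728 m = 34.776 m².
45 has 2 significant figures; 0.7728 has 4.
Division/multiplication keeps the fewest: 2 significant figures.
Rounded: 35 m².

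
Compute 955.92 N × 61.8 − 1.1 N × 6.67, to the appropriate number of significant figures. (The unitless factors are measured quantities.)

955.92 × 61.8 = 59075.856 → 5.91 × 10⁴ N (3 s.f., last digit at the 10^2 place).
1.1 × 6.67 = 7.337 → 7.3 N (2 s.f., last digit at the 10^-1 place).
Difference: 59068.519 N; keep the coarser place, 10^2.
Result: 5.91 × 10⁴ N.

5.91 × 10⁴ N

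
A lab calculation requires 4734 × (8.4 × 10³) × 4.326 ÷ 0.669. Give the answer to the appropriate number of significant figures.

4734 × (8.4 × 10³) × 4.326 ÷ 0.669 = 257138991.928…
Multiplication/division keeps the fewest significant figures: 4734 → 4 s.f., 8.4 × 10³ → 2 s.f., 4.326 → 4 s.f., 0.669 → 3 s.f.; limit is 2.
Rounded to 2 significant figures: 2.6 × 10⁸.

2.6 × 10⁸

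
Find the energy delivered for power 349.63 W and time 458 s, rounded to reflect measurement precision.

energy delivered = 349.63 W × 458 s = 160130.54 J.
349.63 has 5 significant figures; 458 has 3.
Division/multiplication keeps the fewest: 3 significant figures.
Rounded: 1.60 × 10^5 J.

1.60 × 10^5 J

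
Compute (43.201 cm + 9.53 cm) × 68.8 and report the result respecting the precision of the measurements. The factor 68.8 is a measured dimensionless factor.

3.63 × 10^3 cm

43.201 cm + 9.53 cm = 52.731 cm; the sum is limited to 2 decimal places (4 s.f.).
Carrying full precision, 52.731 × 68.8 = 3627.8928 cm; 68.8 has 3 s.f., so the result keeps min(4, 3) = 3 s.f.
Rounded to 3 significant figures: 3.63 × 10^3 cm.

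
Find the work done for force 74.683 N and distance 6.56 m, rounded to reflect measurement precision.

work done = 74.683 N × 6.56 m = 489.92048 J.
74.683 has 5 significant figures; 6.56 has 3.
Division/multiplication keeps the fewest: 3 significant figures.
Rounded: 4.90 × 10^2 J.

4.90 × 10^2 J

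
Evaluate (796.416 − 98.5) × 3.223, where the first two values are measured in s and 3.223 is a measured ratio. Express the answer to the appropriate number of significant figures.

796.416 s − 98.5 s = 697.916 s; the difference is limited to 1 decimal place (4 s.f.).
Carrying full precision, 697.916 × 3.223 = 2249.383268 s; 3.223 has 4 s.f., so the result keeps min(4, 4) = 4 s.f.
Rounded to 4 significant figures: 2.249 × 10^3 s.

2.249 × 10^3 s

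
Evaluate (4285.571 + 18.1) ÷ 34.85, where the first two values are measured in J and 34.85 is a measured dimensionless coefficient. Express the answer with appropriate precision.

123.5 J

4285.571 J + 18.1 J = 4303.671 J; the sum is limited to 1 decimal place (5 s.f.).
Carrying full precision, 4303.671 ÷ 34.85 = 123.491276901… J; 34.85 has 4 s.f., so the result keeps min(5, 4) = 4 s.f.
Rounded to 4 significant figures: 123.5 J.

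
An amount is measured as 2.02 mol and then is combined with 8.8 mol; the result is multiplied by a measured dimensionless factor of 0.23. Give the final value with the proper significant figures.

2.02 mol + 8.8 mol = 10.82 mol; the sum is limited to 1 decimal place (3 s.f.).
Carrying full precision, 10.82 × 0.23 = 2.4886 mol; 0.23 has 2 s.f., so the result keeps min(3, 2) = 2 s.f.
Rounded to 2 significant figures: 2.5 mol.

2.5 mol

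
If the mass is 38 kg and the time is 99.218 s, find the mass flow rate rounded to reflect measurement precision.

mass flow rate = 38 kg ÷ 99.218 s = 0.382995021065… kg/s.
38 has 2 significant figures; 99.218 has 5.
Division/multiplication keeps the fewest: 2 significant figures.
Rounded: 0.38 kg/s.

0.38 kg/s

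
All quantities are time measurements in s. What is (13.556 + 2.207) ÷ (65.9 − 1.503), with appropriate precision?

0.245

13.556 + 2.207 = 15.763, limited to 3 d.p. → 5 s.f.; 65.9 − 1.503 = 64.397, limited to 1 d.p. → 3 s.f.
Carrying full precision, 15.763 ÷ 64.397 = 0.24477848347…; keep min(5, 3) = 3 s.f.
Rounded to 3 significant figures: 0.245.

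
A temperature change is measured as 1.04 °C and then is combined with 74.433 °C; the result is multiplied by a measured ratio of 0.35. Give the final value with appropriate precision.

26 °C

1.04 °C + 74.433 °C = 75.473 °C; the sum is limited to 2 decimal places (4 s.f.).
Carrying full precision, 75.473 × 0.35 = 26.41555 °C; 0.35 has 2 s.f., so the result keeps min(4, 2) = 2 s.f.
Rounded to 2 significant figures: 26 °C.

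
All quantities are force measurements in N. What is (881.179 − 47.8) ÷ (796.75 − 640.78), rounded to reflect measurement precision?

5.343

881.179 − 47.8 = 833.379, limited to 1 d.p. → 4 s.f.; 796.75 − 640.78 = 155.97, limited to 2 d.p. → 5 s.f.
Carrying full precision, 833.379 ÷ 155.97 = 5.3432006155…; keep min(4, 5) = 4 s.f.
Rounded to 4 significant figures: 5.343.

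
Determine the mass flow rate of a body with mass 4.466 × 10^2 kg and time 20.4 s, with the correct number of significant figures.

mass flow rate = 4.466 × 10^2 kg ÷ 20.4 s = 21.8921568627… kg/s.
4.466 × 10^2 has 4 significant figures; 20.4 has 3.
Division/multiplication keeps the fewest: 3 significant figures.
Rounded: 21.9 kg/s.

21.9 kg/s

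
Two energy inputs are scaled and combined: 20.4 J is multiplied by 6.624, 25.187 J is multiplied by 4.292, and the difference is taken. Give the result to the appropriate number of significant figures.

27 J

20.4 × 6.624 = 135.1296 → 135 J (3 s.f., last digit at the 10^0 place).
25.187 × 4.292 = 108.102604 → 108.1 J (4 s.f., last digit at the 10^-1 place).
Difference: 27.026996 J; keep the coarser place, 10^0.
Result: 27 J.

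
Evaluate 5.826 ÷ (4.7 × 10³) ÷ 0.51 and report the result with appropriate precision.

5.826 ÷ (4.7 × 10³) ÷ 0.51 = 0.00243053817272…
Multiplication/division keeps the fewest significant figures: 5.826 → 4 s.f., 4.7 × 10³ → 2 s.f., 0.51 → 2 s.f.; limit is 2.
Rounded to 2 significant figures: 0.0024.

0.0024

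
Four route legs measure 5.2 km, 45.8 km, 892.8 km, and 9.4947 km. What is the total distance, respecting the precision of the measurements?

953.3 km

5.2 km + 45.8 km + 892.8 km + 9.4947 km = 953.2947 km.
Addition/subtraction keeps the fewest decimal places: 5.2 → 1 decimal place, 45.8 → 1 decimal place, 892.8 → 1 decimal place, 9.4947 → 4 decimal places; limit is 1.
Rounded to 1 decimal place: 953.3 km.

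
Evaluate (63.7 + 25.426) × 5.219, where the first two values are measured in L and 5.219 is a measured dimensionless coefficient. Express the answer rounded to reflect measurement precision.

465 L

63.7 L + 25.426 L = 89.126 L; the sum is limited to 1 decimal place (3 s.f.).
Carrying full precision, 89.126 × 5.219 = 465.148594 L; 5.219 has 4 s.f., so the result keeps min(3, 4) = 3 s.f.
Rounded to 3 significant figures: 465 L.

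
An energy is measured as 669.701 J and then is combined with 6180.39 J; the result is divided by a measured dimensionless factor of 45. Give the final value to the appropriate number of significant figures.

669.701 J + 6180.39 J = 6850.091 J; the sum is limited to 2 decimal places (6 s.f.).
Carrying full precision, 6850.091 ÷ 45 = 152.224244444… J; 45 has 2 s.f., so the result keeps min(6, 2) = 2 s.f.
Rounded to 2 significant figures: 1.5 × 10² J.

1.5 × 10² J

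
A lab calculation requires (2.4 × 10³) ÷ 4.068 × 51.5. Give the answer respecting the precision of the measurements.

(2.4 × 10³) ÷ 4.068 × 51.5 = 30383.480826…
Multiplication/division keeps the fewest significant figures: 2.4 × 10³ → 2 s.f., 4.068 → 4 s.f., 51.5 → 3 s.f.; limit is 2.
Rounded to 2 significant figures: 3.0 × 10⁴.

3.0 × 10⁴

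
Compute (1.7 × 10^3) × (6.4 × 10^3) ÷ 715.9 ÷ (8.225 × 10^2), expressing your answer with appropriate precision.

(1.7 × 10^3) × (6.4 × 10^3) ÷ 715.9 ÷ (8.225 × 10^2) = 18.4773900347…
Multiplication/division keeps the fewest significant figures: 1.7 × 10^3 → 2 s.f., 6.4 × 10^3 → 2 s.f., 715.9 → 4 s.f., 8.225 × 10^2 → 4 s.f.; limit is 2.
Rounded to 2 significant figures: 18.

18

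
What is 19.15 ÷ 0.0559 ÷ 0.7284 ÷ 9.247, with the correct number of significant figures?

19.15 ÷ 0.0559 ÷ 0.7284 ÷ 9.247 = 50.8611500078…
Multiplication/division keeps the fewest significant figures: 19.15 → 4 s.f., 0.0559 → 3 s.f., 0.7284 → 4 s.f., 9.247 → 4 s.f.; limit is 3.
Rounded to 3 significant figures: 50.9.

50.9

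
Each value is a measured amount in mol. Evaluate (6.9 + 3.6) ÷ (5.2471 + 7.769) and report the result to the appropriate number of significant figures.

8.07 × 10^-1

6.9 + 3.6 = 10.5, limited to 1 d.p. → 3 s.f.; 5.2471 + 7.769 = 13.0161, limited to 3 d.p. → 5 s.f.
Carrying full precision, 10.5 ÷ 13.0161 = 0.80669324913…; keep min(3, 5) = 3 s.f.
Rounded to 3 significant figures: 8.07 × 10^-1.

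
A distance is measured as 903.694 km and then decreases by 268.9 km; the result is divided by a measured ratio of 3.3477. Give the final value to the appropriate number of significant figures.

189.6 km

903.694 km − 268.9 km = 634.794 km; the difference is limited to 1 decimal place (4 s.f.).
Carrying full precision, 634.794 ÷ 3.3477 = 189.620933775… km; 3.3477 has 5 s.f., so the result keeps min(4, 5) = 4 s.f.
Rounded to 4 significant figures: 189.6 km.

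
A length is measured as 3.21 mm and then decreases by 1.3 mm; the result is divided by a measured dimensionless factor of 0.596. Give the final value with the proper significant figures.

3.2 mm

3.21 mm − 1.3 mm = 1.91 mm; the difference is limited to 1 decimal place (2 s.f.).
Carrying full precision, 1.91 ÷ 0.596 = 3.20469798658… mm; 0.596 has 3 s.f., so the result keeps min(2, 3) = 2 s.f.
Rounded to 2 significant figures: 3.2 mm.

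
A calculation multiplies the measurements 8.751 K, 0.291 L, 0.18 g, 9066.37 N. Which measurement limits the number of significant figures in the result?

8.751 K → 4 s.f.; 0.291 L → 3 s.f.; 0.18 g → 2 s.f.; 9066.37 N → 6 s.f.
The fewest is 2 significant figures, from 0.18 g.

0.18 g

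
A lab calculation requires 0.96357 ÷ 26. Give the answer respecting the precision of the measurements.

0.037

0.96357 ÷ 26 = 0.0370603846154…
Multiplication/division keeps the fewest significant figures: 0.96357 → 5 s.f., 26 → 2 s.f.; limit is 2.
Rounded to 2 significant figures: 0.037.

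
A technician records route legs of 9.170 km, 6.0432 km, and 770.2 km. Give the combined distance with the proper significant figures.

9.170 km + 6.0432 km + 770.2 km = 785.4132 km.
Addition/subtraction keeps the fewest decimal places: 9.170 → 3 decimal places, 6.0432 → 4 decimal places, 770.2 → 1 decimal place; limit is 1.
Rounded to 1 decimal place: 785.4 km.

785.4 km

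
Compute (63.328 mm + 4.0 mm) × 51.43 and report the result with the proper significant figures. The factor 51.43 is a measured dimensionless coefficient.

63.328 mm + 4.0 mm = 67.328 mm; the sum is limited to 1 decimal place (3 s.f.).
Carrying full precision, 67.328 × 51.43 = 3462.67904 mm; 51.43 has 4 s.f., so the result keeps min(3, 4) = 3 s.f.
Rounded to 3 significant figures: 3.46 × 10³ mm.

3.46 × 10³ mm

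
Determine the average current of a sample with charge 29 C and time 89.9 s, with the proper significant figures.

average current = 29 C ÷ 89.9 s = 0.322580645161… A.
29 has 2 significant figures; 89.9 has 3.
Division/multiplication keeps the fewest: 2 significant figures.
Rounded: 0.32 A.

0.32 A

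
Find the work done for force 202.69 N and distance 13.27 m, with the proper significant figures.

work done = 202.69 N × 13.27 m = 2689.6963 J.
202.69 has 5 significant figures; 13.27 has 4.
Division/multiplication keeps the fewest: 4 significant figures.
Rounded: 2.690 × 10^3 J.

2.690 × 10^3 J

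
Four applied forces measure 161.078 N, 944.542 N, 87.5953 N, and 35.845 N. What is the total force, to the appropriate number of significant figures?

1229.060 N

161.078 N + 944.542 N + 87.5953 N + 35.845 N = 1229.0603 N.
Addition/subtraction keeps the fewest decimal places: 161.078 → 3 decimal places, 944.542 → 3 decimal places, 87.5953 → 4 decimal places, 35.845 → 3 decimal places; limit is 3.
Rounded to 3 decimal places: 1229.060 N.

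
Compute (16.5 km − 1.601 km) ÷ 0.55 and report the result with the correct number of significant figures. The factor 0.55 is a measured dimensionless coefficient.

16.5 km − 1.601 km = 14.899 km; the difference is limited to 1 decimal place (3 s.f.).
Carrying full precision, 14.899 ÷ 0.55 = 27.0890909091… km; 0.55 has 2 s.f., so the result keeps min(3, 2) = 2 s.f.
Rounded to 2 significant figures: 27 km.

27 km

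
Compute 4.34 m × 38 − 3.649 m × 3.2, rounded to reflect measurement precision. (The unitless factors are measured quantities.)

4.34 × 38 = 164.92 → 1.6 × 10² m (2 s.f., last digit at the 10^1 place).
3.649 × 3.2 = 11.6768 → 12 m (2 s.f., last digit at the 10^0 place).
Difference: 153.2432 m; keep the coarser place, 10^1.
Result: 1.5 × 10² m.

1.5 × 10² m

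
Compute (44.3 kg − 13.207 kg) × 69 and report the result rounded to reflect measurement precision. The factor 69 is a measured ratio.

44.3 kg − 13.207 kg = 31.093 kg; the difference is limited to 1 decimal place (3 s.f.).
Carrying full precision, 31.093 × 69 = 2145.417 kg; 69 has 2 s.f., so the result keeps min(3, 2) = 2 s.f.
Rounded to 2 significant figures: 2.1 × 10³ kg.

2.1 × 10³ kg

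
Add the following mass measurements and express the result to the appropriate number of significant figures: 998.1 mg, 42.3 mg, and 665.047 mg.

998.1 mg + 42.3 mg + 665.047 mg = 1705.447 mg.
Addition/subtraction keeps the fewest decimal places: 998.1 → 1 decimal place, 42.3 → 1 decimal place, 665.047 → 3 decimal places; limit is 1.
Rounded to 1 decimal place: 1705.4 mg.

1705.4 mg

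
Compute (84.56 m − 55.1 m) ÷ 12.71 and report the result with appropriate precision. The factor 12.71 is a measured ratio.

84.56 m − 55.1 m = 29.46 m; the difference is limited to 1 decimal place (3 s.f.).
Carrying full precision, 29.46 ÷ 12.71 = 2.31785995279… m; 12.71 has 4 s.f., so the result keeps min(3, 4) = 3 s.f.
Rounded to 3 significant figures: 2.32 m.

2.32 m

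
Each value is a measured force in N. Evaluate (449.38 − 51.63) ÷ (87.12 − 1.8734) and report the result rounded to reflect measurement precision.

4.666

449.38 − 51.63 = 397.75, limited to 2 d.p. → 5 s.f.; 87.12 − 1.8734 = 85.2466, limited to 2 d.p. → 4 s.f.
Carrying full precision, 397.75 ÷ 85.2466 = 4.66587523725…; keep min(5, 4) = 4 s.f.
Rounded to 4 significant figures: 4.666.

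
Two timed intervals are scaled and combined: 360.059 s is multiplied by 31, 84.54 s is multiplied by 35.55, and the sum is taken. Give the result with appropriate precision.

360.059 × 31 = 11161.829 → 1.1 × 10^4 s (2 s.f., last digit at the 10^3 place).
84.54 × 35.55 = 3005.397 → 3005 s (4 s.f., last digit at the 10^0 place).
Sum: 14167.226 s; keep the coarser place, 10^3.
Result: 1.4 × 10^4 s.

1.4 × 10^4 s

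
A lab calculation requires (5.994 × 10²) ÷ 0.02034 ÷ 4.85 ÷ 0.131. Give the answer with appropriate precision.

(5.994 × 10²) ÷ 0.02034 ÷ 4.85 ÷ 0.131 = 46382.3507495…
Multiplication/division keeps the fewest significant figures: 5.994 × 10² → 4 s.f., 0.02034 → 4 s.f., 4.85 → 3 s.f., 0.131 → 3 s.f.; limit is 3.
Rounded to 3 significant figures: 4.64 × 10⁴.

4.64 × 10⁴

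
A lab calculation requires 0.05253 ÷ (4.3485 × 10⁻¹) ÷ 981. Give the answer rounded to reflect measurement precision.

1.23 × 10⁻⁴

0.05253 ÷ (4.3485 × 10⁻¹) ÷ 981 = 0.000123139934717…
Multiplication/division keeps the fewest significant figures: 0.05253 → 4 s.f., 4.3485 × 10⁻¹ → 5 s.f., 981 → 3 s.f.; limit is 3.
Rounded to 3 significant figures: 1.23 × 10⁻⁴.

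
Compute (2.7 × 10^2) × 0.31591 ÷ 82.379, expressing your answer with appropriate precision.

1.0

(2.7 × 10^2) × 0.31591 ÷ 82.379 = 1.035405868…
Multiplication/division keeps the fewest significant figures: 2.7 × 10^2 → 2 s.f., 0.31591 → 5 s.f., 82.379 → 5 s.f.; limit is 2.
Rounded to 2 significant figures: 1.0.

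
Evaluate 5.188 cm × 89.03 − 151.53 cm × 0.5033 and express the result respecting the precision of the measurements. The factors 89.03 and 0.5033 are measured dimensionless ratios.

5.188 × 89.03 = 461.88764 → 461.9 cm (4 s.f., last digit at the 10^-1 place).
151.53 × 0.5033 = 76.265049 → 76.27 cm (4 s.f., last digit at the 10^-2 place).
Difference: 385.622591 cm; keep the coarser place, 10^-1.
Result: 385.6 cm.

385.6 cm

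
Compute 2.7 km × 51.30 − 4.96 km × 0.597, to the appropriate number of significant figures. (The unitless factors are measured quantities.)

1.4 × 10² km

2.7 × 51.30 = 138.51 → 1.4 × 10² km (2 s.f., last digit at the 10^1 place).
4.96 × 0.597 = 2.96112 → 2.96 km (3 s.f., last digit at the 10^-2 place).
Difference: 135.54888 km; keep the coarser place, 10^1.
Result: 1.4 × 10² km.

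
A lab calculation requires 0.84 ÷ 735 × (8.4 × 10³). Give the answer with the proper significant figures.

9.6

0.84 ÷ 735 × (8.4 × 10³) = 9.6…
Multiplication/division keeps the fewest significant figures: 0.84 → 2 s.f., 735 → 3 s.f., 8.4 × 10³ → 2 s.f.; limit is 2.
Rounded to 2 significant figures: 9.6.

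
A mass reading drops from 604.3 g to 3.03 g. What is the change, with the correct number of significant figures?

601.3 g

604.3 g − 3.03 g = 601.27 g.
Addition/subtraction keeps the fewest decimal places: 604.3 → 1 decimal place, 3.03 → 2 decimal places; limit is 1.
Rounded to 1 decimal place: 601.3 g.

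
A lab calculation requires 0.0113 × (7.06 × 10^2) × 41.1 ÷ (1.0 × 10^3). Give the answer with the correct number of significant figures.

0.33

0.0113 × (7.06 × 10^2) × 41.1 ÷ (1.0 × 10^3) = 0.32788758
Multiplication/division keeps the fewest significant figures: 0.0113 → 3 s.f., 7.06 × 10^2 → 3 s.f., 41.1 → 3 s.f., 1.0 × 10^3 → 2 s.f.; limit is 2.
Rounded to 2 significant figures: 0.33.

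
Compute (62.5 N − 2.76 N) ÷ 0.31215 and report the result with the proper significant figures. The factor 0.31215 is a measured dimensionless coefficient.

62.5 N − 2.76 N = 59.74 N; the difference is limited to 1 decimal place (3 s.f.).
Carrying full precision, 59.74 ÷ 0.31215 = 191.38234823… N; 0.31215 has 5 s.f., so the result keeps min(3, 5) = 3 s.f.
Rounded to 3 significant figures: 191 N.

191 N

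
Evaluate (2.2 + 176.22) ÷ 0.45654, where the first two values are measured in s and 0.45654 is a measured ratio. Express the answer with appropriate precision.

2.2 s + 176.22 s = 178.42 s; the sum is limited to 1 decimal place (4 s.f.).
Carrying full precision, 178.42 ÷ 0.45654 = 390.80912954… s; 0.45654 has 5 s.f., so the result keeps min(4, 5) = 4 s.f.
Rounded to 4 significant figures: 390.8 s.

390.8 s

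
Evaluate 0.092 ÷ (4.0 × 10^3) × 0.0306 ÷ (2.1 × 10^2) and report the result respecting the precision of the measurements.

0.092 ÷ (4.0 × 10^3) × 0.0306 ÷ (2.1 × 10^2) = 3.35142857143 × 10^-9…
Multiplication/division keeps the fewest significant figures: 0.092 → 2 s.f., 4.0 × 10^3 → 2 s.f., 0.0306 → 3 s.f., 2.1 × 10^2 → 2 s.f.; limit is 2.
Rounded to 2 significant figures: 3.4 × 10^-9.

3.4 × 10^-9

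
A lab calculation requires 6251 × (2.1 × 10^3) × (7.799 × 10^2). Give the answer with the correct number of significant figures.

6251 × (2.1 × 10^3) × (7.799 × 10^2) = 1.023782529 × 10^10
Multiplication/division keeps the fewest significant figures: 6251 → 4 s.f., 2.1 × 10^3 → 2 s.f., 7.799 × 10^2 → 4 s.f.; limit is 2.
Rounded to 2 significant figures: 1.0 × 10^10.

1.0 × 10^10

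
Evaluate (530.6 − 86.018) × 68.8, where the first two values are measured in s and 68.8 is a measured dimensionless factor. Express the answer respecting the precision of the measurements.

530.6 s − 86.018 s = 444.582 s; the difference is limited to 1 decimal place (4 s.f.).
Carrying full precision, 444.582 × 68.8 = 30587.2416 s; 68.8 has 3 s.f., so the result keeps min(4, 3) = 3 s.f.
Rounded to 3 significant figures: 3.06 × 10^4 s.

3.06 × 10^4 s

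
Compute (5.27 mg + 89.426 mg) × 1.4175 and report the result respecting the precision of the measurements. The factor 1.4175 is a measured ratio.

134.2 mg

5.27 mg + 89.426 mg = 94.696 mg; the sum is limited to 2 decimal places (4 s.f.).
Carrying full precision, 94.696 × 1.4175 = 134.23158 mg; 1.4175 has 5 s.f., so the result keeps min(4, 5) = 4 s.f.
Rounded to 4 significant figures: 134.2 mg.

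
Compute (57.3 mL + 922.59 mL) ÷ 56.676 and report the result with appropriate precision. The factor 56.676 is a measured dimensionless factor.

57.3 mL + 922.59 mL = 979.89 mL; the sum is limited to 1 decimal place (4 s.f.).
Carrying full precision, 979.89 ÷ 56.676 = 17.2893288164… mL; 56.676 has 5 s.f., so the result keeps min(4, 5) = 4 s.f.
Rounded to 4 significant figures: 17.29 mL.

17.29 mL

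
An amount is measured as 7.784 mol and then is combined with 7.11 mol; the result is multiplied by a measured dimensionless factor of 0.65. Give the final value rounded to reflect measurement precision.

7.784 mol + 7.11 mol = 14.894 mol; the sum is limited to 2 decimal places (4 s.f.).
Carrying full precision, 14.894 × 0.65 = 9.6811 mol; 0.65 has 2 s.f., so the result keeps min(4, 2) = 2 s.f.
Rounded to 2 significant figures: 9.7 mol.

9.7 mol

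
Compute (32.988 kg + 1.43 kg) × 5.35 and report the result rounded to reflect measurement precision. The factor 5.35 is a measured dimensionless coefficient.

184 kg

32.988 kg + 1.43 kg = 34.418 kg; the sum is limited to 2 decimal places (4 s.f.).
Carrying full precision, 34.418 × 5.35 = 184.1363 kg; 5.35 has 3 s.f., so the result keeps min(4, 3) = 3 s.f.
Rounded to 3 significant figures: 184 kg.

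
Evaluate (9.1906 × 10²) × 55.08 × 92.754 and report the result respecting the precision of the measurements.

4.695 × 10⁶

(9.1906 × 10²) × 55.08 × 92.754 = 4695376.7375…
Multiplication/division keeps the fewest significant figures: 9.1906 × 10² → 5 s.f., 55.08 → 4 s.f., 92.754 → 5 s.f.; limit is 4.
Rounded to 4 significant figures: 4.695 × 10⁶.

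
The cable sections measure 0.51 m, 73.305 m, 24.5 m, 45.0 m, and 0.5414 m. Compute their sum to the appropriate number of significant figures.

0.51 m + 73.305 m + 24.5 m + 45.0 m + 0.5414 m = 143.8564 m.
Addition/subtraction keeps the fewest decimal places: 0.51 → 2 decimal places, 73.305 → 3 decimal places, 24.5 → 1 decimal place, 45.0 → 1 decimal place, 0.5414 → 4 decimal places; limit is 1.
Rounded to 1 decimal place: 143.9 m.

143.9 m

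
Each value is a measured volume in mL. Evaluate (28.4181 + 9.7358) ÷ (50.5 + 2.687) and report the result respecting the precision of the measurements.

0.717

28.4181 + 9.7358 = 38.1539, limited to 4 d.p. → 6 s.f.; 50.5 + 2.687 = 53.187, limited to 1 d.p. → 3 s.f.
Carrying full precision, 38.1539 ÷ 53.187 = 0.717353864666…; keep min(6, 3) = 3 s.f.
Rounded to 3 significant figures: 0.717.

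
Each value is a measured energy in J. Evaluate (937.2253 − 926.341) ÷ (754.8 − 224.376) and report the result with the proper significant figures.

937.2253 − 926.341 = 10.8843, limited to 3 d.p. → 5 s.f.; 754.8 − 224.376 = 530.424, limited to 1 d.p. → 4 s.f.
Carrying full precision, 10.8843 ÷ 530.424 = 0.0205199990951…; keep min(5, 4) = 4 s.f.
Rounded to 4 significant figures: 0.02052.

0.02052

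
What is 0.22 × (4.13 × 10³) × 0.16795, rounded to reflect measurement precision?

1.5 × 10²

0.22 × (4.13 × 10³) × 0.16795 = 152.59937
Multiplication/division keeps the fewest significant figures: 0.22 → 2 s.f., 4.13 × 10³ → 3 s.f., 0.16795 → 5 s.f.; limit is 2.
Rounded to 2 significant figures: 1.5 × 10².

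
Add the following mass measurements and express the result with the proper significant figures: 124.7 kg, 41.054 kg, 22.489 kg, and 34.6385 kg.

124.7 kg + 41.054 kg + 22.489 kg + 34.6385 kg = 222.8815 kg.
Addition/subtraction keeps the fewest decimal places: 124.7 → 1 decimal place, 41.054 → 3 decimal places, 22.489 → 3 decimal places, 34.6385 → 4 decimal places; limit is 1.
Rounded to 1 decimal place: 222.9 kg.

222.9 kg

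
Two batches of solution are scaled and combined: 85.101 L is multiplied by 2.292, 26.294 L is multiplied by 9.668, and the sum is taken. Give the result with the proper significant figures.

85.101 × 2.292 = 195.051492 → 1.951 × 10^2 L (4 s.f., last digit at the 10^-1 place).
26.294 × 9.668 = 254.210392 → 254.2 L (4 s.f., last digit at the 10^-1 place).
Sum: 449.261884 L; keep the coarser place, 10^-1.
Result: 449.3 L.

449.3 L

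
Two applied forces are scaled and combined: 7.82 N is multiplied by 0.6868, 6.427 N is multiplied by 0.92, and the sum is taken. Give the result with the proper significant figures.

7.82 × 0.6868 = 5.370776 → 5.37 N (3 s.f., last digit at the 10^-2 place).
6.427 × 0.92 = 5.91284 → 5.9 N (2 s.f., last digit at the 10^-1 place).
Sum: 11.283616 N; keep the coarser place, 10^-1.
Result: 11.3 N.

11.3 N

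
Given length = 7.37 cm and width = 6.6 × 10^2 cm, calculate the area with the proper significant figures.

area = 7.37 cm × 6.6 × 10^2 cm = 4864.2 cm².
7.37 has 3 significant figures; 6.6 × 10^2 has 2.
Division/multiplication keeps the fewest: 2 significant figures.
Rounded: 4.9 × 10^3 cm².

4.9 × 10^3 cm²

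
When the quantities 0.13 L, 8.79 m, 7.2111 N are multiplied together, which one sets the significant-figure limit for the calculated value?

0.13 L → 2 s.f.; 8.79 m → 3 s.f.; 7.2111 N → 5 s.f.
The fewest is 2 significant figures, from 0.13 L.

0.13 L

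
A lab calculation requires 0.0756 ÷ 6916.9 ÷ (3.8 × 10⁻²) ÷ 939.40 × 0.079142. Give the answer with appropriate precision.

0.0756 ÷ 6916.9 ÷ (3.8 × 10⁻²) ÷ 939.40 × 0.079142 = 2.42316600287 × 10^-8…
Multiplication/division keeps the fewest significant figures: 0.0756 → 3 s.f., 6916.9 → 5 s.f., 3.8 × 10⁻² → 2 s.f., 939.40 → 5 s.f., 0.079142 → 5 s.f.; limit is 2.
Rounded to 2 significant figures: 2.4 × 10⁻⁸.

2.4 × 10⁻⁸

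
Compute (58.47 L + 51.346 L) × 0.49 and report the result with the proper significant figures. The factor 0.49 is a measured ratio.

54 L

58.47 L + 51.346 L = 109.816 L; the sum is limited to 2 decimal places (5 s.f.).
Carrying full precision, 109.816 × 0.49 = 53.80984 L; 0.49 has 2 s.f., so the result keeps min(5, 2) = 2 s.f.
Rounded to 2 significant figures: 54 L.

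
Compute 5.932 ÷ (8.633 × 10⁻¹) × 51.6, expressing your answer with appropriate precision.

5.932 ÷ (8.633 × 10⁻¹) × 51.6 = 354.559481061…
Multiplication/division keeps the fewest significant figures: 5.932 → 4 s.f., 8.633 × 10⁻¹ → 4 s.f., 51.6 → 3 s.f.; limit is 3.
Rounded to 3 significant figures: 355.

355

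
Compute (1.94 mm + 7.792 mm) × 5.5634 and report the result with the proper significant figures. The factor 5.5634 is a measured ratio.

1.94 mm + 7.792 mm = 9.732 mm; the sum is limited to 2 decimal places (3 s.f.).
Carrying full precision, 9.732 × 5.5634 = 54.1430088 mm; 5.5634 has 5 s.f., so the result keeps min(3, 5) = 3 s.f.
Rounded to 3 significant figures: 54.1 mm.

54.1 mm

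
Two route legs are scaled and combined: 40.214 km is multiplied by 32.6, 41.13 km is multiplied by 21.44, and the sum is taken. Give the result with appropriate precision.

40.214 × 32.6 = 1310.9764 → 1.31 × 10^3 km (3 s.f., last digit at the 10^1 place).
41.13 × 21.44 = 881.8272 → 881.8 km (4 s.f., last digit at the 10^-1 place).
Sum: 2192.8036 km; keep the coarser place, 10^1.
Result: 2.19 × 10^3 km.

2.19 × 10^3 km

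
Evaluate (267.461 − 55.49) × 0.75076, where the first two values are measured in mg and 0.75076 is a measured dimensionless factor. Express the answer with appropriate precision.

267.461 mg − 55.49 mg = 211.971 mg; the difference is limited to 2 decimal places (5 s.f.).
Carrying full precision, 211.971 × 0.75076 = 159.13934796 mg; 0.75076 has 5 s.f., so the result keeps min(5, 5) = 5 s.f.
Rounded to 5 significant figures: 159.14 mg.

159.14 mg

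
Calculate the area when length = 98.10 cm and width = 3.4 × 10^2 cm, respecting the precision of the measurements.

3.3 × 10^4 cm²

area = 98.10 cm × 3.4 × 10^2 cm = 33354 cm².
98.10 has 4 significant figures; 3.4 × 10^2 has 2.
Division/multiplication keeps the fewest: 2 significant figures.
Rounded: 3.3 × 10^4 cm².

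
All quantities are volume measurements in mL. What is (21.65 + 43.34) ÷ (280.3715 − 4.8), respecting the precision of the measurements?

0.2358

21.65 + 43.34 = 64.99, limited to 2 d.p. → 4 s.f.; 280.3715 − 4.8 = 275.5715, limited to 1 d.p. → 4 s.f.
Carrying full precision, 64.99 ÷ 275.5715 = 0.235837160229…; keep min(4, 4) = 4 s.f.
Rounded to 4 significant figures: 0.2358.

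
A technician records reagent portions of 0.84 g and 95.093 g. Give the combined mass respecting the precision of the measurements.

95.93 g

0.84 g + 95.093 g = 95.933 g.
Addition/subtraction keeps the fewest decimal places: 0.84 → 2 decimal places, 95.093 → 3 decimal places; limit is 2.
Rounded to 2 decimal places: 95.93 g.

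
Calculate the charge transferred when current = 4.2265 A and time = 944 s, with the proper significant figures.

charge transferred = 4.2265 A × 944 s = 3989.816 C.
4.2265 has 5 significant figures; 944 has 3.
Division/multiplication keeps the fewest: 3 significant figures.
Rounded: 3.99 × 10³ C.

3.99 × 10³ C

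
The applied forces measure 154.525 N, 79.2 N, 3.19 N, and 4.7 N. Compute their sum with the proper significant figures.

241.6 N

154.525 N + 79.2 N + 3.19 N + 4.7 N = 241.615 N.
Addition/subtraction keeps the fewest decimal places: 154.525 → 3 decimal places, 79.2 → 1 decimal place, 3.19 → 2 decimal places, 4.7 → 1 decimal place; limit is 1.
Rounded to 1 decimal place: 241.6 N.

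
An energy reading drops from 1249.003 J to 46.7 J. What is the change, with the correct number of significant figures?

1249.003 J − 46.7 J = 1202.303 J.
Addition/subtraction keeps the fewest decimal places: 1249.003 → 3 decimal places, 46.7 → 1 decimal place; limit is 1.
Rounded to 1 decimal place: 1202.3 J.

1202.3 J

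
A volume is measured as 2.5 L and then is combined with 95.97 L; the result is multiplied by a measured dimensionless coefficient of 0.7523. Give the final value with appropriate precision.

2.5 L + 95.97 L = 98.47 L; the sum is limited to 1 decimal place (3 s.f.).
Carrying full precision, 98.47 × 0.7523 = 74.078981 L; 0.7523 has 4 s.f., so the result keeps min(3, 4) = 3 s.f.
Rounded to 3 significant figures: 74.1 L.

74.1 L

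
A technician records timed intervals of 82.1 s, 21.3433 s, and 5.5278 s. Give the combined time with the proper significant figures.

82.1 s + 21.3433 s + 5.5278 s = 108.9711 s.
Addition/subtraction keeps the fewest decimal places: 82.1 → 1 decimal place, 21.3433 → 4 decimal places, 5.5278 → 4 decimal places; limit is 1.
Rounded to 1 decimal place: 109.0 s.

109.0 s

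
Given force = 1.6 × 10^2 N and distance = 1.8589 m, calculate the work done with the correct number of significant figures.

3.0 × 10^2 J

work done = 1.6 × 10^2 N × 1.8589 m = 297.424 J.
1.6 × 10^2 has 2 significant figures; 1.8589 has 5.
Division/multiplication keeps the fewest: 2 significant figures.
Rounded: 3.0 × 10^2 J.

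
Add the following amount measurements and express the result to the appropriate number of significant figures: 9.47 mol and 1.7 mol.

9.47 mol + 1.7 mol = 11.17 mol.
Addition/subtraction keeps the fewest decimal places: 9.47 → 2 decimal places, 1.7 → 1 decimal place; limit is 1.
Rounded to 1 decimal place: 11.2 mol.

11.2 mol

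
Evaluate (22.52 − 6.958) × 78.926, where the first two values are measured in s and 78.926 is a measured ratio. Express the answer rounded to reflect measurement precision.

1228 s

22.52 s − 6.958 s = 15.562 s; the difference is limited to 2 decimal places (4 s.f.).
Carrying full precision, 15.562 × 78.926 = 1228.246412 s; 78.926 has 5 s.f., so the result keeps min(4, 5) = 4 s.f.
Rounded to 4 significant figures: 1228 s.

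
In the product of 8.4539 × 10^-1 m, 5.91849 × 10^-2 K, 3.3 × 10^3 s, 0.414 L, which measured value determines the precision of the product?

8.4539 × 10^-1 m → 5 s.f.; 5.91849 × 10^-2 K → 6 s.f.; 3.3 × 10^3 s → 2 s.f.; 0.414 L → 3 s.f.
The fewest is 2 significant figures, from 3.3 × 10^3 s.

3.3 × 10^3 s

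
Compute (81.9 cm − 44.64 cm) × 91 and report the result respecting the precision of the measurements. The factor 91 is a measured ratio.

3.4 × 10^3 cm

81.9 cm − 44.64 cm = 37.26 cm; the difference is limited to 1 decimal place (3 s.f.).
Carrying full precision, 37.26 × 91 = 3390.66 cm; 91 has 2 s.f., so the result keeps min(3, 2) = 2 s.f.
Rounded to 2 significant figures: 3.4 × 10^3 cm.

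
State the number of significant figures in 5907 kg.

5907: zeros between nonzero digits are significant.

4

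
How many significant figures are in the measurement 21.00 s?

4

21.00: trailing zeros after a decimal point are significant.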